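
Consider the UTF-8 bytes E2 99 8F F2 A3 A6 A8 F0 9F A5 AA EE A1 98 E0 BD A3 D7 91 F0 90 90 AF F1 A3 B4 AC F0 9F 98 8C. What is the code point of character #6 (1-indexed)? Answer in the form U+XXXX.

U+05D1

Offset 0: leading byte 0xE2 = 11100010 → 3-byte char #1 = E2 99 8F.
Offset 3: leading byte 0xF2 = 11110010 → 4-byte char #2 = F2 A3 A6 A8.
Offset 7: leading byte 0xF0 = 11110000 → 4-byte char #3 = F0 9F A5 AA.
Offset 11: leading byte 0xEE = 11101110 → 3-byte char #4 = EE A1 98.
Offset 14: leading byte 0xE0 = 11100000 → 3-byte char #5 = E0 BD A3.
Offset 17: leading byte 0xD7 = 11010111 → 2-byte char #6 = D7 91.
Leading byte 0xD7 = 11010111 matches 110xxxxx → 2-byte sequence.
Byte 1: 0xD7 = 11010111, payload 10111 (5 bits).
Byte 2: 0x91 = 10010001 (10xxxxxx ✓), payload 010001.
Concatenate: 10111010001 = 0x5D1 (11 bits → U+05D1).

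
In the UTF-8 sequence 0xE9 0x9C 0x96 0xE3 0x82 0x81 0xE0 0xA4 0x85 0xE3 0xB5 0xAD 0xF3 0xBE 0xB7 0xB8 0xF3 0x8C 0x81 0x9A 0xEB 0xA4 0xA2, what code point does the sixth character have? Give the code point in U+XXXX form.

U+CC05A

Offset 0: leading byte 0xE9 = 11101001 → 3-byte char #1 = E9 9C 96.
Offset 3: leading byte 0xE3 = 11100011 → 3-byte char #2 = E3 82 81.
Offset 6: leading byte 0xE0 = 11100000 → 3-byte char #3 = E0 A4 85.
Offset 9: leading byte 0xE3 = 11100011 → 3-byte char #4 = E3 B5 AD.
Offset 12: leading byte 0xF3 = 11110011 → 4-byte char #5 = F3 BE B7 B8.
Offset 16: leading byte 0xF3 = 11110011 → 4-byte char #6 = F3 8C 81 9A.
Leading byte 0xF3 = 11110011 matches 11110xxx → 4-byte sequence.
Byte 1: 0xF3 = 11110011, payload 011 (3 bits).
Byte 2: 0x8C = 10001100 (10xxxxxx ✓), payload 001100.
Byte 3: 0x81 = 10000001 (10xxxxxx ✓), payload 000001.
Byte 4: 0x9A = 10011010 (10xxxxxx ✓), payload 011010.
Concatenate: 011001100000001011010 = 0xCC05A (21 bits → U+CC05A).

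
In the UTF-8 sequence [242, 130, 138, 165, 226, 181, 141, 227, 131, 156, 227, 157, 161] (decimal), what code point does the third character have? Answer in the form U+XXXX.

U+30DC

Offset 0: leading byte 0xF2 = 11110010 → 4-byte char #1 = F2 82 8A A5.
Offset 4: leading byte 0xE2 = 11100010 → 3-byte char #2 = E2 B5 8D.
Offset 7: leading byte 0xE3 = 11100011 → 3-byte char #3 = E3 83 9C.
Leading byte 0xE3 = 11100011 matches 1110xxxx → 3-byte sequence.
Byte 1: 0xE3 = 11100011, payload 0011 (4 bits).
Byte 2: 0x83 = 10000011 (10xxxxxx ✓), payload 000011.
Byte 3: 0x9C = 10011100 (10xxxxxx ✓), payload 011100.
Concatenate: 0011000011011100 = 0x30DC (16 bits → U+30DC).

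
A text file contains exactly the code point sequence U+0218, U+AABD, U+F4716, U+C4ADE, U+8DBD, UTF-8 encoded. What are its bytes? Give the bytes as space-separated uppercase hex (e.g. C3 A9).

U+0218: 2-byte form → C8 98.
U+AABD: 3-byte form → EA AA BD.
U+F4716: 4-byte form → F3 B4 9C 96.
U+C4ADE: 4-byte form → F3 84 AB 9E.
U+8DBD: 3-byte form → E8 B6 BD.
Concatenated (16 bytes): C8 98 EA AA BD F3 B4 9C 96 F3 84 AB 9E E8 B6 BD.

C8 98 EA AA BD F3 B4 9C 96 F3 84 AB 9E E8 B6 BD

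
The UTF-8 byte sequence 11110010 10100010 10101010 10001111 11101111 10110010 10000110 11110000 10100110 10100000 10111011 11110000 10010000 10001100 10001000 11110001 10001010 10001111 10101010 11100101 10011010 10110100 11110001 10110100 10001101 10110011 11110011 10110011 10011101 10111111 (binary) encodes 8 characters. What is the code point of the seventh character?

U+74373

Offset 0: leading byte 0xF2 = 11110010 → 4-byte char #1 = F2 A2 AA 8F.
Offset 4: leading byte 0xEF = 11101111 → 3-byte char #2 = EF B2 86.
Offset 7: leading byte 0xF0 = 11110000 → 4-byte char #3 = F0 A6 A0 BB.
Offset 11: leading byte 0xF0 = 11110000 → 4-byte char #4 = F0 90 8C 88.
Offset 15: leading byte 0xF1 = 11110001 → 4-byte char #5 = F1 8A 8F AA.
Offset 19: leading byte 0xE5 = 11100101 → 3-byte char #6 = E5 9A B4.
Offset 22: leading byte 0xF1 = 11110001 → 4-byte char #7 = F1 B4 8D B3.
Leading byte 0xF1 = 11110001 matches 11110xxx → 4-byte sequence.
Byte 1: 0xF1 = 11110001, payload 001 (3 bits).
Byte 2: 0xB4 = 10110100 (10xxxxxx ✓), payload 110100.
Byte 3: 0x8D = 10001101 (10xxxxxx ✓), payload 001101.
Byte 4: 0xB3 = 10110011 (10xxxxxx ✓), payload 110011.
Concatenate: 001110100001101110011 = 0x74373 (21 bits → U+74373).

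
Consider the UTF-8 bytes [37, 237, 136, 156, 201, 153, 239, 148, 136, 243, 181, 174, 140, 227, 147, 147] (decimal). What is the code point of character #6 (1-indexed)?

Offset 0: leading byte 0x25 = 00100101 → 1-byte char #1 = 25.
Offset 1: leading byte 0xED = 11101101 → 3-byte char #2 = ED 88 9C.
Offset 4: leading byte 0xC9 = 11001001 → 2-byte char #3 = C9 99.
Offset 6: leading byte 0xEF = 11101111 → 3-byte char #4 = EF 94 88.
Offset 9: leading byte 0xF3 = 11110011 → 4-byte char #5 = F3 B5 AE 8C.
Offset 13: leading byte 0xE3 = 11100011 → 3-byte char #6 = E3 93 93.
Leading byte 0xE3 = 11100011 matches 1110xxxx → 3-byte sequence.
Byte 1: 0xE3 = 11100011, payload 0011 (4 bits).
Byte 2: 0x93 = 10010011 (10xxxxxx ✓), payload 010011.
Byte 3: 0x93 = 10010011 (10xxxxxx ✓), payload 010011.
Concatenate: 0011010011010011 = 0x34D3 (16 bits → U+34D3).

U+34D3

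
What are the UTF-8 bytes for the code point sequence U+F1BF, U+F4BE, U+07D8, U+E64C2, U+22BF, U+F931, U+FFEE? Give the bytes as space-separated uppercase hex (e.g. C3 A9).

U+F1BF: 3-byte form → EF 86 BF.
U+F4BE: 3-byte form → EF 92 BE.
U+07D8: 2-byte form → DF 98.
U+E64C2: 4-byte form → F3 A6 93 82.
U+22BF: 3-byte form → E2 8A BF.
U+F931: 3-byte form → EF A4 B1.
U+FFEE: 3-byte form → EF BF AE.
Concatenated (21 bytes): EF 86 BF EF 92 BE DF 98 F3 A6 93 82 E2 8A BF EF A4 B1 EF BF AE.

EF 86 BF EF 92 BE DF 98 F3 A6 93 82 E2 8A BF EF A4 B1 EF BF AE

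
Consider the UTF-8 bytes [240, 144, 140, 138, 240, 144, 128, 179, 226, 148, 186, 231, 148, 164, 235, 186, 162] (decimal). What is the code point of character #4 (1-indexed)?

Offset 0: leading byte 0xF0 = 11110000 → 4-byte char #1 = F0 90 8C 8A.
Offset 4: leading byte 0xF0 = 11110000 → 4-byte char #2 = F0 90 80 B3.
Offset 8: leading byte 0xE2 = 11100010 → 3-byte char #3 = E2 94 BA.
Offset 11: leading byte 0xE7 = 11100111 → 3-byte char #4 = E7 94 A4.
Leading byte 0xE7 = 11100111 matches 1110xxxx → 3-byte sequence.
Byte 1: 0xE7 = 11100111, payload 0111 (4 bits).
Byte 2: 0x94 = 10010100 (10xxxxxx ✓), payload 010100.
Byte 3: 0xA4 = 10100100 (10xxxxxx ✓), payload 100100.
Concatenate: 0111010100100100 = 0x7524 (16 bits → U+7524).

U+7524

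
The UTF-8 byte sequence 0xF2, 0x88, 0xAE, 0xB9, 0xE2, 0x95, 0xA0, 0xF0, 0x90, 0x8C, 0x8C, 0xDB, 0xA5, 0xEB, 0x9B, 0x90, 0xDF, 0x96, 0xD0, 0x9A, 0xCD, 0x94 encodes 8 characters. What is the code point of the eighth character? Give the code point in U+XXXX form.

U+0354

Offset 0: leading byte 0xF2 = 11110010 → 4-byte char #1 = F2 88 AE B9.
Offset 4: leading byte 0xE2 = 11100010 → 3-byte char #2 = E2 95 A0.
Offset 7: leading byte 0xF0 = 11110000 → 4-byte char #3 = F0 90 8C 8C.
Offset 11: leading byte 0xDB = 11011011 → 2-byte char #4 = DB A5.
Offset 13: leading byte 0xEB = 11101011 → 3-byte char #5 = EB 9B 90.
Offset 16: leading byte 0xDF = 11011111 → 2-byte char #6 = DF 96.
Offset 18: leading byte 0xD0 = 11010000 → 2-byte char #7 = D0 9A.
Offset 20: leading byte 0xCD = 11001101 → 2-byte char #8 = CD 94.
Leading byte 0xCD = 11001101 matches 110xxxxx → 2-byte sequence.
Byte 1: 0xCD = 11001101, payload 01101 (5 bits).
Byte 2: 0x94 = 10010100 (10xxxxxx ✓), payload 010100.
Concatenate: 01101010100 = 0x354 (11 bits → U+0354).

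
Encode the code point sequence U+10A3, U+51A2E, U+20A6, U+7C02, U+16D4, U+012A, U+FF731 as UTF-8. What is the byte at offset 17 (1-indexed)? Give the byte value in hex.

0xC4

1-indexed offset 17 is 0-indexed offset 16.
U+10A3 → 3-byte form E1 82 A3 at offsets 0–2.
U+51A2E → 4-byte form F1 91 A8 AE at offsets 3–6.
U+20A6 → 3-byte form E2 82 A6 at offsets 7–9.
U+7C02 → 3-byte form E7 B0 82 at offsets 10–12.
U+16D4 → 3-byte form E1 9B 94 at offsets 13–15.
U+012A → 2-byte form C4 AA at offsets 16–17.
Offset 16 falls in char 6's range; it's byte 1 of C4 AA = 0xC4.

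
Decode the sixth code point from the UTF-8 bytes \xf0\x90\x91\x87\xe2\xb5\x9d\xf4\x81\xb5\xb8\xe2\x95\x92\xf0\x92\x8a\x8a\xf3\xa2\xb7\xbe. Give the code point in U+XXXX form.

U+E2DFE

Offset 0: leading byte 0xF0 = 11110000 → 4-byte char #1 = F0 90 91 87.
Offset 4: leading byte 0xE2 = 11100010 → 3-byte char #2 = E2 B5 9D.
Offset 7: leading byte 0xF4 = 11110100 → 4-byte char #3 = F4 81 B5 B8.
Offset 11: leading byte 0xE2 = 11100010 → 3-byte char #4 = E2 95 92.
Offset 14: leading byte 0xF0 = 11110000 → 4-byte char #5 = F0 92 8A 8A.
Offset 18: leading byte 0xF3 = 11110011 → 4-byte char #6 = F3 A2 B7 BE.
Leading byte 0xF3 = 11110011 matches 11110xxx → 4-byte sequence.
Byte 1: 0xF3 = 11110011, payload 011 (3 bits).
Byte 2: 0xA2 = 10100010 (10xxxxxx ✓), payload 100010.
Byte 3: 0xB7 = 10110111 (10xxxxxx ✓), payload 110111.
Byte 4: 0xBE = 10111110 (10xxxxxx ✓), payload 111110.
Concatenate: 011100010110111111110 = 0xE2DFE (21 bits → U+E2DFE).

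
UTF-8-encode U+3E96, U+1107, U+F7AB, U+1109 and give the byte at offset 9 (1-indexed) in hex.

0xAB

1-indexed offset 9 is 0-indexed offset 8.
U+3E96 → 3-byte form E3 BA 96 at offsets 0–2.
U+1107 → 3-byte form E1 84 87 at offsets 3–5.
U+F7AB → 3-byte form EF 9E AB at offsets 6–8.
Offset 8 falls in char 3's range; it's byte 3 of EF 9E AB = 0xAB.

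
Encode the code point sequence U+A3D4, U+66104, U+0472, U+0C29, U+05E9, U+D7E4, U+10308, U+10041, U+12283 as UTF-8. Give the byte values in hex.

EA 8F 94 F1 A6 84 84 D1 B2 E0 B0 A9 D7 A9 ED 9F A4 F0 90 8C 88 F0 90 81 81 F0 92 8A 83

U+A3D4: 3-byte form → EA 8F 94.
U+66104: 4-byte form → F1 A6 84 84.
U+0472: 2-byte form → D1 B2.
U+0C29: 3-byte form → E0 B0 A9.
U+05E9: 2-byte form → D7 A9.
U+D7E4: 3-byte form → ED 9F A4.
U+10308: 4-byte form → F0 90 8C 88.
U+10041: 4-byte form → F0 90 81 81.
U+12283: 4-byte form → F0 92 8A 83.
Concatenated (29 bytes): EA 8F 94 F1 A6 84 84 D1 B2 E0 B0 A9 D7 A9 ED 9F A4 F0 90 8C 88 F0 90 81 81 F0 92 8A 83.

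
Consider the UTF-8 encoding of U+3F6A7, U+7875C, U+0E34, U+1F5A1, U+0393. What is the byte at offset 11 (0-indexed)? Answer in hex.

U+3F6A7 → 4-byte form F0 BF 9A A7 at offsets 0–3.
U+7875C → 4-byte form F1 B8 9D 9C at offsets 4–7.
U+0E34 → 3-byte form E0 B8 B4 at offsets 8–10.
U+1F5A1 → 4-byte form F0 9F 96 A1 at offsets 11–14.
Offset 11 falls in char 4's range; it's byte 1 of F0 9F 96 A1 = 0xF0.

0xF0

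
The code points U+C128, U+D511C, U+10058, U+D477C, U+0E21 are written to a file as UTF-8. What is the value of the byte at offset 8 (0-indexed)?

0x90

U+C128 → 3-byte form EC 84 A8 at offsets 0–2.
U+D511C → 4-byte form F3 95 84 9C at offsets 3–6.
U+10058 → 4-byte form F0 90 81 98 at offsets 7–10.
Offset 8 falls in char 3's range; it's byte 2 of F0 90 81 98 = 0x90.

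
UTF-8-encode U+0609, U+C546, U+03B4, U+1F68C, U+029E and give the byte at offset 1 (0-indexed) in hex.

0x89

U+0609 → 2-byte form D8 89 at offsets 0–1.
Offset 1 falls in char 1's range; it's byte 2 of D8 89 = 0x89.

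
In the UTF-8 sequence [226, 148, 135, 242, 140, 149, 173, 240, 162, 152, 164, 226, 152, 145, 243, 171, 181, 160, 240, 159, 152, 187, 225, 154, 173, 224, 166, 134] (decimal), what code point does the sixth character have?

U+1F63B

Offset 0: leading byte 0xE2 = 11100010 → 3-byte char #1 = E2 94 87.
Offset 3: leading byte 0xF2 = 11110010 → 4-byte char #2 = F2 8C 95 AD.
Offset 7: leading byte 0xF0 = 11110000 → 4-byte char #3 = F0 A2 98 A4.
Offset 11: leading byte 0xE2 = 11100010 → 3-byte char #4 = E2 98 91.
Offset 14: leading byte 0xF3 = 11110011 → 4-byte char #5 = F3 AB B5 A0.
Offset 18: leading byte 0xF0 = 11110000 → 4-byte char #6 = F0 9F 98 BB.
Leading byte 0xF0 = 11110000 matches 11110xxx → 4-byte sequence.
Byte 1: 0xF0 = 11110000, payload 000 (3 bits).
Byte 2: 0x9F = 10011111 (10xxxxxx ✓), payload 011111.
Byte 3: 0x98 = 10011000 (10xxxxxx ✓), payload 011000.
Byte 4: 0xBB = 10111011 (10xxxxxx ✓), payload 111011.
Concatenate: 000011111011000111011 = 0x1F63B (21 bits → U+1F63B).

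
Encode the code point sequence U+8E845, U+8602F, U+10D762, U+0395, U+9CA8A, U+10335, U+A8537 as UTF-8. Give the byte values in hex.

U+8E845: 4-byte form → F2 8E A1 85.
U+8602F: 4-byte form → F2 86 80 AF.
U+10D762: 4-byte form → F4 8D 9D A2.
U+0395: 2-byte form → CE 95.
U+9CA8A: 4-byte form → F2 9C AA 8A.
U+10335: 4-byte form → F0 90 8C B5.
U+A8537: 4-byte form → F2 A8 94 B7.
Concatenated (26 bytes): F2 8E A1 85 F2 86 80 AF F4 8D 9D A2 CE 95 F2 9C AA 8A F0 90 8C B5 F2 A8 94 B7.

F2 8E A1 85 F2 86 80 AF F4 8D 9D A2 CE 95 F2 9C AA 8A F0 90 8C B5 F2 A8 94 B7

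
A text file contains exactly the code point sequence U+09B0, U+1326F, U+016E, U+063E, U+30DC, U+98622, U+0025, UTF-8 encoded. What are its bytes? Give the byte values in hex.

E0 A6 B0 F0 93 89 AF C5 AE D8 BE E3 83 9C F2 98 98 A2 25

U+09B0: 3-byte form → E0 A6 B0.
U+1326F: 4-byte form → F0 93 89 AF.
U+016E: 2-byte form → C5 AE.
U+063E: 2-byte form → D8 BE.
U+30DC: 3-byte form → E3 83 9C.
U+98622: 4-byte form → F2 98 98 A2.
U+0025: 1-byte form → 25.
Concatenated (19 bytes): E0 A6 B0 F0 93 89 AF C5 AE D8 BE E3 83 9C F2 98 98 A2 25.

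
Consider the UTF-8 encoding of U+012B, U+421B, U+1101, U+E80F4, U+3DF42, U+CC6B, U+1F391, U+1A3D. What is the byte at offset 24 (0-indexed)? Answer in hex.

0xA8

U+012B → 2-byte form C4 AB at offsets 0–1.
U+421B → 3-byte form E4 88 9B at offsets 2–4.
U+1101 → 3-byte form E1 84 81 at offsets 5–7.
U+E80F4 → 4-byte form F3 A8 83 B4 at offsets 8–11.
U+3DF42 → 4-byte form F0 BD BD 82 at offsets 12–15.
U+CC6B → 3-byte form EC B1 AB at offsets 16–18.
U+1F391 → 4-byte form F0 9F 8E 91 at offsets 19–22.
U+1A3D → 3-byte form E1 A8 BD at offsets 23–25.
Offset 24 falls in char 8's range; it's byte 2 of E1 A8 BD = 0xA8.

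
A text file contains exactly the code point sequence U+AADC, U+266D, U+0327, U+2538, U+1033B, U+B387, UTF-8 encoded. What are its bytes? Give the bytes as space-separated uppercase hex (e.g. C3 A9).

U+AADC: 3-byte form → EA AB 9C.
U+266D: 3-byte form → E2 99 AD.
U+0327: 2-byte form → CC A7.
U+2538: 3-byte form → E2 94 B8.
U+1033B: 4-byte form → F0 90 8C BB.
U+B387: 3-byte form → EB 8E 87.
Concatenated (18 bytes): EA AB 9C E2 99 AD CC A7 E2 94 B8 F0 90 8C BB EB 8E 87.

EA AB 9C E2 99 AD CC A7 E2 94 B8 F0 90 8C BB EB 8E 87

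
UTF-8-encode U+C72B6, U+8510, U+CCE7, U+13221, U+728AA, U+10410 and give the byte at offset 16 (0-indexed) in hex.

U+C72B6 → 4-byte form F3 87 8A B6 at offsets 0–3.
U+8510 → 3-byte form E8 94 90 at offsets 4–6.
U+CCE7 → 3-byte form EC B3 A7 at offsets 7–9.
U+13221 → 4-byte form F0 93 88 A1 at offsets 10–13.
U+728AA → 4-byte form F1 B2 A2 AA at offsets 14–17.
Offset 16 falls in char 5's range; it's byte 3 of F1 B2 A2 AA = 0xA2.

0xA2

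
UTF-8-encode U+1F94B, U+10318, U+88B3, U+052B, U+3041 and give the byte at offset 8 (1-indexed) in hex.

1-indexed offset 8 is 0-indexed offset 7.
U+1F94B → 4-byte form F0 9F A5 8B at offsets 0–3.
U+10318 → 4-byte form F0 90 8C 98 at offsets 4–7.
Offset 7 falls in char 2's range; it's byte 4 of F0 90 8C 98 = 0x98.

0x98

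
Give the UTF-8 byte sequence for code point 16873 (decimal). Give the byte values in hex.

U+41E9 = 0x41E9 = 16873 decimal. In range U+0800–U+FFFF → 3-byte form: 1110xxxx 10xxxxxx 10xxxxxx.
Binary (16 bits): 0100000111101001.
Split 4+6+6: 0100 | 000111 | 101001.
Byte 1: 11100100 = 0xE4.
Byte 2: 10000111 = 0x87.
Byte 3: 10101001 = 0xA9.

E4 87 A9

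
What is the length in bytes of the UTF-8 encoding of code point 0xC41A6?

4

U+C41A6 = 0xC41A6. UTF-8 uses 1 byte below 0x80, 2 below 0x800, 3 below 0x10000, 4 up to 0x10FFFF. 0xC41A6 is in U+10000–U+10FFFF → 4 bytes.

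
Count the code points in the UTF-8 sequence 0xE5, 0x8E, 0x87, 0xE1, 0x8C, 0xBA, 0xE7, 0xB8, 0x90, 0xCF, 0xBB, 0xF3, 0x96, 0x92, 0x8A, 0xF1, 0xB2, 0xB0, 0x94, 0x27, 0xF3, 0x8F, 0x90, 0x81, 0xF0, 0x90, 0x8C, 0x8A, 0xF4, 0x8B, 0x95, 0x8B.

Byte at offset 0: 0xE5 = 11100101 → 3-byte char (#1). Advance 3.
Byte at offset 3: 0xE1 = 11100001 → 3-byte char (#2). Advance 3.
Byte at offset 6: 0xE7 = 11100111 → 3-byte char (#3). Advance 3.
Byte at offset 9: 0xCF = 11001111 → 2-byte char (#4). Advance 2.
Byte at offset 11: 0xF3 = 11110011 → 4-byte char (#5). Advance 4.
Byte at offset 15: 0xF1 = 11110001 → 4-byte char (#6). Advance 4.
Byte at offset 19: 0x27 = 00100111 → 1-byte char (#7). Advance 1.
Byte at offset 20: 0xF3 = 11110011 → 4-byte char (#8). Advance 4.
Byte at offset 24: 0xF0 = 11110000 → 4-byte char (#9). Advance 4.
Byte at offset 28: 0xF4 = 11110100 → 4-byte char (#10). Advance 4.
Reached end at offset 32 after 10 code points.

10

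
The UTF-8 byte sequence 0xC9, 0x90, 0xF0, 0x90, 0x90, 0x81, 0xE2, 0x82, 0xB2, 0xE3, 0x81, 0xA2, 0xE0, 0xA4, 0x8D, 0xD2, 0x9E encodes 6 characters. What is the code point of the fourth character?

U+3062

Offset 0: leading byte 0xC9 = 11001001 → 2-byte char #1 = C9 90.
Offset 2: leading byte 0xF0 = 11110000 → 4-byte char #2 = F0 90 90 81.
Offset 6: leading byte 0xE2 = 11100010 → 3-byte char #3 = E2 82 B2.
Offset 9: leading byte 0xE3 = 11100011 → 3-byte char #4 = E3 81 A2.
Leading byte 0xE3 = 11100011 matches 1110xxxx → 3-byte sequence.
Byte 1: 0xE3 = 11100011, payload 0011 (4 bits).
Byte 2: 0x81 = 10000001 (10xxxxxx ✓), payload 000001.
Byte 3: 0xA2 = 10100010 (10xxxxxx ✓), payload 100010.
Concatenate: 0011000001100010 = 0x3062 (16 bits → U+3062).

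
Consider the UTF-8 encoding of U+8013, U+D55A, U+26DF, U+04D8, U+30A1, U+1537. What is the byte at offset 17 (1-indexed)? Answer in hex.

1-indexed offset 17 is 0-indexed offset 16.
U+8013 → 3-byte form E8 80 93 at offsets 0–2.
U+D55A → 3-byte form ED 95 9A at offsets 3–5.
U+26DF → 3-byte form E2 9B 9F at offsets 6–8.
U+04D8 → 2-byte form D3 98 at offsets 9–10.
U+30A1 → 3-byte form E3 82 A1 at offsets 11–13.
U+1537 → 3-byte form E1 94 B7 at offsets 14–16.
Offset 16 falls in char 6's range; it's byte 3 of E1 94 B7 = 0xB7.

0xB7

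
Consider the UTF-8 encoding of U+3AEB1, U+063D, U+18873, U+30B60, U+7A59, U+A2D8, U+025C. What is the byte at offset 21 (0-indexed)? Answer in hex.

0x9C

U+3AEB1 → 4-byte form F0 BA BA B1 at offsets 0–3.
U+063D → 2-byte form D8 BD at offsets 4–5.
U+18873 → 4-byte form F0 98 A1 B3 at offsets 6–9.
U+30B60 → 4-byte form F0 B0 AD A0 at offsets 10–13.
U+7A59 → 3-byte form E7 A9 99 at offsets 14–16.
U+A2D8 → 3-byte form EA 8B 98 at offsets 17–19.
U+025C → 2-byte form C9 9C at offsets 20–21.
Offset 21 falls in char 7's range; it's byte 2 of C9 9C = 0x9C.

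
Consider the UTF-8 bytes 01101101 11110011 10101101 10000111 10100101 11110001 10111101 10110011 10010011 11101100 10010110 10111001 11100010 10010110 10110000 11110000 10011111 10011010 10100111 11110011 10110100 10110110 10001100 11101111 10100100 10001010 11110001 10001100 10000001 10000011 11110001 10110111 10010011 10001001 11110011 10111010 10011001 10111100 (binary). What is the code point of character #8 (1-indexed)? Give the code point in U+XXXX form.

U+F90A

Offset 0: leading byte 0x6D = 01101101 → 1-byte char #1 = 6D.
Offset 1: leading byte 0xF3 = 11110011 → 4-byte char #2 = F3 AD 87 A5.
Offset 5: leading byte 0xF1 = 11110001 → 4-byte char #3 = F1 BD B3 93.
Offset 9: leading byte 0xEC = 11101100 → 3-byte char #4 = EC 96 B9.
Offset 12: leading byte 0xE2 = 11100010 → 3-byte char #5 = E2 96 B0.
Offset 15: leading byte 0xF0 = 11110000 → 4-byte char #6 = F0 9F 9A A7.
Offset 19: leading byte 0xF3 = 11110011 → 4-byte char #7 = F3 B4 B6 8C.
Offset 23: leading byte 0xEF = 11101111 → 3-byte char #8 = EF A4 8A.
Leading byte 0xEF = 11101111 matches 1110xxxx → 3-byte sequence.
Byte 1: 0xEF = 11101111, payload 1111 (4 bits).
Byte 2: 0xA4 = 10100100 (10xxxxxx ✓), payload 100100.
Byte 3: 0x8A = 10001010 (10xxxxxx ✓), payload 001010.
Concatenate: 1111100100001010 = 0xF90A (16 bits → U+F90A).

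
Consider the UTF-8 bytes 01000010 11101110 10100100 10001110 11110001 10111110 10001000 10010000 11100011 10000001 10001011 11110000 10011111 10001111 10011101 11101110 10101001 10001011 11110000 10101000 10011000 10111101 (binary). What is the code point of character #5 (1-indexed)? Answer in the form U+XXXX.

U+1F3DD

Offset 0: leading byte 0x42 = 01000010 → 1-byte char #1 = 42.
Offset 1: leading byte 0xEE = 11101110 → 3-byte char #2 = EE A4 8E.
Offset 4: leading byte 0xF1 = 11110001 → 4-byte char #3 = F1 BE 88 90.
Offset 8: leading byte 0xE3 = 11100011 → 3-byte char #4 = E3 81 8B.
Offset 11: leading byte 0xF0 = 11110000 → 4-byte char #5 = F0 9F 8F 9D.
Leading byte 0xF0 = 11110000 matches 11110xxx → 4-byte sequence.
Byte 1: 0xF0 = 11110000, payload 000 (3 bits).
Byte 2: 0x9F = 10011111 (10xxxxxx ✓), payload 011111.
Byte 3: 0x8F = 10001111 (10xxxxxx ✓), payload 001111.
Byte 4: 0x9D = 10011101 (10xxxxxx ✓), payload 011101.
Concatenate: 000011111001111011101 = 0x1F3DD (21 bits → U+1F3DD).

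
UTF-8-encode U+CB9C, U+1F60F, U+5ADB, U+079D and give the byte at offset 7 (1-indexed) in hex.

1-indexed offset 7 is 0-indexed offset 6.
U+CB9C → 3-byte form EC AE 9C at offsets 0–2.
U+1F60F → 4-byte form F0 9F 98 8F at offsets 3–6.
Offset 6 falls in char 2's range; it's byte 4 of F0 9F 98 8F = 0x8F.

0x8F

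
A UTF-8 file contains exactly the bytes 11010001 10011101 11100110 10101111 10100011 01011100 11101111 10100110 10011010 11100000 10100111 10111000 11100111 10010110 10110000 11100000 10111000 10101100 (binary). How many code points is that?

Byte at offset 0: 0xD1 = 11010001 → 2-byte char (#1). Advance 2.
Byte at offset 2: 0xE6 = 11100110 → 3-byte char (#2). Advance 3.
Byte at offset 5: 0x5C = 01011100 → 1-byte char (#3). Advance 1.
Byte at offset 6: 0xEF = 11101111 → 3-byte char (#4). Advance 3.
Byte at offset 9: 0xE0 = 11100000 → 3-byte char (#5). Advance 3.
Byte at offset 12: 0xE7 = 11100111 → 3-byte char (#6). Advance 3.
Byte at offset 15: 0xE0 = 11100000 → 3-byte char (#7). Advance 3.
Reached end at offset 18 after 7 code points.

7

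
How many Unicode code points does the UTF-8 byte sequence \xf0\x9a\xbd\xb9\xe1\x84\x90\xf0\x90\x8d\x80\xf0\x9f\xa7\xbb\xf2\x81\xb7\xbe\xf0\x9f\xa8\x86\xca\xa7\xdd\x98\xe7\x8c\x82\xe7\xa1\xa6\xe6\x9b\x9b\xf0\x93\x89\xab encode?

Byte at offset 0: 0xF0 = 11110000 → 4-byte char (#1). Advance 4.
Byte at offset 4: 0xE1 = 11100001 → 3-byte char (#2). Advance 3.
Byte at offset 7: 0xF0 = 11110000 → 4-byte char (#3). Advance 4.
Byte at offset 11: 0xF0 = 11110000 → 4-byte char (#4). Advance 4.
Byte at offset 15: 0xF2 = 11110010 → 4-byte char (#5). Advance 4.
Byte at offset 19: 0xF0 = 11110000 → 4-byte char (#6). Advance 4.
Byte at offset 23: 0xCA = 11001010 → 2-byte char (#7). Advance 2.
Byte at offset 25: 0xDD = 11011101 → 2-byte char (#8). Advance 2.
Byte at offset 27: 0xE7 = 11100111 → 3-byte char (#9). Advance 3.
Byte at offset 30: 0xE7 = 11100111 → 3-byte char (#10). Advance 3.
Byte at offset 33: 0xE6 = 11100110 → 3-byte char (#11). Advance 3.
Byte at offset 36: 0xF0 = 11110000 → 4-byte char (#12). Advance 4.
Reached end at offset 40 after 12 code points.

12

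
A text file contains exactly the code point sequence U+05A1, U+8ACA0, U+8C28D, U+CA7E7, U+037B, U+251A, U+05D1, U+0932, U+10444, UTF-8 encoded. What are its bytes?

U+05A1: 2-byte form → D6 A1.
U+8ACA0: 4-byte form → F2 8A B2 A0.
U+8C28D: 4-byte form → F2 8C 8A 8D.
U+CA7E7: 4-byte form → F3 8A 9F A7.
U+037B: 2-byte form → CD BB.
U+251A: 3-byte form → E2 94 9A.
U+05D1: 2-byte form → D7 91.
U+0932: 3-byte form → E0 A4 B2.
U+10444: 4-byte form → F0 90 91 84.
Concatenated (28 bytes): D6 A1 F2 8A B2 A0 F2 8C 8A 8D F3 8A 9F A7 CD BB E2 94 9A D7 91 E0 A4 B2 F0 90 91 84.

D6 A1 F2 8A B2 A0 F2 8C 8A 8D F3 8A 9F A7 CD BB E2 94 9A D7 91 E0 A4 B2 F0 90 91 84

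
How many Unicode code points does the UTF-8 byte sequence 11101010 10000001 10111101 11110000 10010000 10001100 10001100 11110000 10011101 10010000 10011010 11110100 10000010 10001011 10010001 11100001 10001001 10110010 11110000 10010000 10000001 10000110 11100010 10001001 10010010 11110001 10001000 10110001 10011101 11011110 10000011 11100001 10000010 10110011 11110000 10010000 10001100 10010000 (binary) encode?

11

Byte at offset 0: 0xEA = 11101010 → 3-byte char (#1). Advance 3.
Byte at offset 3: 0xF0 = 11110000 → 4-byte char (#2). Advance 4.
Byte at offset 7: 0xF0 = 11110000 → 4-byte char (#3). Advance 4.
Byte at offset 11: 0xF4 = 11110100 → 4-byte char (#4). Advance 4.
Byte at offset 15: 0xE1 = 11100001 → 3-byte char (#5). Advance 3.
Byte at offset 18: 0xF0 = 11110000 → 4-byte char (#6). Advance 4.
Byte at offset 22: 0xE2 = 11100010 → 3-byte char (#7). Advance 3.
Byte at offset 25: 0xF1 = 11110001 → 4-byte char (#8). Advance 4.
Byte at offset 29: 0xDE = 11011110 → 2-byte char (#9). Advance 2.
Byte at offset 31: 0xE1 = 11100001 → 3-byte char (#10). Advance 3.
Byte at offset 34: 0xF0 = 11110000 → 4-byte char (#11). Advance 4.
Reached end at offset 38 after 11 code points.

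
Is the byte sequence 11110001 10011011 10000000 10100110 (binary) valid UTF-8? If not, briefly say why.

Leading byte 0xF1 = 11110001 → 4-byte form.
Continuation bytes 0x9B=10011011, 0x80=10000000, 0xA6=10100110 all match 10xxxxxx.
Decoded value 0x5B026 is ≥ 0x10000 (shortest form) and not a surrogate.

valid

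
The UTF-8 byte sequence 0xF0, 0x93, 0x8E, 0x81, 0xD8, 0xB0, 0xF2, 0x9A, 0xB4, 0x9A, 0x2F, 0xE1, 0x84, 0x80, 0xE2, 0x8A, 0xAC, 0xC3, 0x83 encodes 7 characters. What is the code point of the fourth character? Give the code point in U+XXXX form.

U+002F

Offset 0: leading byte 0xF0 = 11110000 → 4-byte char #1 = F0 93 8E 81.
Offset 4: leading byte 0xD8 = 11011000 → 2-byte char #2 = D8 B0.
Offset 6: leading byte 0xF2 = 11110010 → 4-byte char #3 = F2 9A B4 9A.
Offset 10: leading byte 0x2F = 00101111 → 1-byte char #4 = 2F.
Leading byte 0x2F = 00101111 matches 0xxxxxxx → 1-byte sequence.
Byte 1: 0x2F = 00101111, payload 0101111 (7 bits).
Concatenate: 0101111 = 0x2F (7 bits → U+002F).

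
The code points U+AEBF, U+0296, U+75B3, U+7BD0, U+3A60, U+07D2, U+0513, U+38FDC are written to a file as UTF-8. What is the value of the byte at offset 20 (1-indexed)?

1-indexed offset 20 is 0-indexed offset 19.
U+AEBF → 3-byte form EA BA BF at offsets 0–2.
U+0296 → 2-byte form CA 96 at offsets 3–4.
U+75B3 → 3-byte form E7 96 B3 at offsets 5–7.
U+7BD0 → 3-byte form E7 AF 90 at offsets 8–10.
U+3A60 → 3-byte form E3 A9 A0 at offsets 11–13.
U+07D2 → 2-byte form DF 92 at offsets 14–15.
U+0513 → 2-byte form D4 93 at offsets 16–17.
U+38FDC → 4-byte form F0 B8 BF 9C at offsets 18–21.
Offset 19 falls in char 8's range; it's byte 2 of F0 B8 BF 9C = 0xB8.

0xB8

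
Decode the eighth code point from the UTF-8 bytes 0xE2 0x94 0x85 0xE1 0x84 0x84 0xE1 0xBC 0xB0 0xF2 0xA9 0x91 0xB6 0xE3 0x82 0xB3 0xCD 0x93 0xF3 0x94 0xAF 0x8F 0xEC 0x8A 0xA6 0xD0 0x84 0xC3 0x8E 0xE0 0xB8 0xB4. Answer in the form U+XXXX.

U+C2A6

Offset 0: leading byte 0xE2 = 11100010 → 3-byte char #1 = E2 94 85.
Offset 3: leading byte 0xE1 = 11100001 → 3-byte char #2 = E1 84 84.
Offset 6: leading byte 0xE1 = 11100001 → 3-byte char #3 = E1 BC B0.
Offset 9: leading byte 0xF2 = 11110010 → 4-byte char #4 = F2 A9 91 B6.
Offset 13: leading byte 0xE3 = 11100011 → 3-byte char #5 = E3 82 B3.
Offset 16: leading byte 0xCD = 11001101 → 2-byte char #6 = CD 93.
Offset 18: leading byte 0xF3 = 11110011 → 4-byte char #7 = F3 94 AF 8F.
Offset 22: leading byte 0xEC = 11101100 → 3-byte char #8 = EC 8A A6.
Leading byte 0xEC = 11101100 matches 1110xxxx → 3-byte sequence.
Byte 1: 0xEC = 11101100, payload 1100 (4 bits).
Byte 2: 0x8A = 10001010 (10xxxxxx ✓), payload 001010.
Byte 3: 0xA6 = 10100110 (10xxxxxx ✓), payload 100110.
Concatenate: 1100001010100110 = 0xC2A6 (16 bits → U+C2A6).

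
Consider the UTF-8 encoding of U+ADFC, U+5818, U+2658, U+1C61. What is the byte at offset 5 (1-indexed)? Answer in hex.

0xA0

1-indexed offset 5 is 0-indexed offset 4.
U+ADFC → 3-byte form EA B7 BC at offsets 0–2.
U+5818 → 3-byte form E5 A0 98 at offsets 3–5.
Offset 4 falls in char 2's range; it's byte 2 of E5 A0 98 = 0xA0.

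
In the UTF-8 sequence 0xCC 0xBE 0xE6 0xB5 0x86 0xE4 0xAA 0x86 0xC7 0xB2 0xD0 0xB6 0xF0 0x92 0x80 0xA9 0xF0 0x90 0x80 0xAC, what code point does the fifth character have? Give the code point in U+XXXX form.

U+0436

Offset 0: leading byte 0xCC = 11001100 → 2-byte char #1 = CC BE.
Offset 2: leading byte 0xE6 = 11100110 → 3-byte char #2 = E6 B5 86.
Offset 5: leading byte 0xE4 = 11100100 → 3-byte char #3 = E4 AA 86.
Offset 8: leading byte 0xC7 = 11000111 → 2-byte char #4 = C7 B2.
Offset 10: leading byte 0xD0 = 11010000 → 2-byte char #5 = D0 B6.
Leading byte 0xD0 = 11010000 matches 110xxxxx → 2-byte sequence.
Byte 1: 0xD0 = 11010000, payload 10000 (5 bits).
Byte 2: 0xB6 = 10110110 (10xxxxxx ✓), payload 110110.
Concatenate: 10000110110 = 0x436 (11 bits → U+0436).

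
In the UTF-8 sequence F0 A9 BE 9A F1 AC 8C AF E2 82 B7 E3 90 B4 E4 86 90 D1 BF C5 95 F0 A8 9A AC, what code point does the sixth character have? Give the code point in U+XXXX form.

Offset 0: leading byte 0xF0 = 11110000 → 4-byte char #1 = F0 A9 BE 9A.
Offset 4: leading byte 0xF1 = 11110001 → 4-byte char #2 = F1 AC 8C AF.
Offset 8: leading byte 0xE2 = 11100010 → 3-byte char #3 = E2 82 B7.
Offset 11: leading byte 0xE3 = 11100011 → 3-byte char #4 = E3 90 B4.
Offset 14: leading byte 0xE4 = 11100100 → 3-byte char #5 = E4 86 90.
Offset 17: leading byte 0xD1 = 11010001 → 2-byte char #6 = D1 BF.
Leading byte 0xD1 = 11010001 matches 110xxxxx → 2-byte sequence.
Byte 1: 0xD1 = 11010001, payload 10001 (5 bits).
Byte 2: 0xBF = 10111111 (10xxxxxx ✓), payload 111111.
Concatenate: 10001111111 = 0x47F (11 bits → U+047F).

U+047F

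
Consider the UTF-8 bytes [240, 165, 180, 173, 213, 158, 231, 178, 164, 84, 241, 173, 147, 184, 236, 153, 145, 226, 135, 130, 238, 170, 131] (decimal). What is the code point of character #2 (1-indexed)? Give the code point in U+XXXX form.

Offset 0: leading byte 0xF0 = 11110000 → 4-byte char #1 = F0 A5 B4 AD.
Offset 4: leading byte 0xD5 = 11010101 → 2-byte char #2 = D5 9E.
Leading byte 0xD5 = 11010101 matches 110xxxxx → 2-byte sequence.
Byte 1: 0xD5 = 11010101, payload 10101 (5 bits).
Byte 2: 0x9E = 10011110 (10xxxxxx ✓), payload 011110.
Concatenate: 10101011110 = 0x55E (11 bits → U+055E).

U+055E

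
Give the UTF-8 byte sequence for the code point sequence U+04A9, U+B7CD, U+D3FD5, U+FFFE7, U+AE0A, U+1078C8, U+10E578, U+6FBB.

U+04A9: 2-byte form → D2 A9.
U+B7CD: 3-byte form → EB 9F 8D.
U+D3FD5: 4-byte form → F3 93 BF 95.
U+FFFE7: 4-byte form → F3 BF BF A7.
U+AE0A: 3-byte form → EA B8 8A.
U+1078C8: 4-byte form → F4 87 A3 88.
U+10E578: 4-byte form → F4 8E 95 B8.
U+6FBB: 3-byte form → E6 BE BB.
Concatenated (27 bytes): D2 A9 EB 9F 8D F3 93 BF 95 F3 BF BF A7 EA B8 8A F4 87 A3 88 F4 8E 95 B8 E6 BE BB.

D2 A9 EB 9F 8D F3 93 BF 95 F3 BF BF A7 EA B8 8A F4 87 A3 88 F4 8E 95 B8 E6 BE BB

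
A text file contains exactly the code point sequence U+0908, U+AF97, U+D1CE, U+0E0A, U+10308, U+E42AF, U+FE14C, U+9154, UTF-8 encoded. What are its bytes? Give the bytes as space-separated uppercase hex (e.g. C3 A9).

U+0908: 3-byte form → E0 A4 88.
U+AF97: 3-byte form → EA BE 97.
U+D1CE: 3-byte form → ED 87 8E.
U+0E0A: 3-byte form → E0 B8 8A.
U+10308: 4-byte form → F0 90 8C 88.
U+E42AF: 4-byte form → F3 A4 8A AF.
U+FE14C: 4-byte form → F3 BE 85 8C.
U+9154: 3-byte form → E9 85 94.
Concatenated (27 bytes): E0 A4 88 EA BE 97 ED 87 8E E0 B8 8A F0 90 8C 88 F3 A4 8A AF F3 BE 85 8C E9 85 94.

E0 A4 88 EA BE 97 ED 87 8E E0 B8 8A F0 90 8C 88 F3 A4 8A AF F3 BE 85 8C E9 85 94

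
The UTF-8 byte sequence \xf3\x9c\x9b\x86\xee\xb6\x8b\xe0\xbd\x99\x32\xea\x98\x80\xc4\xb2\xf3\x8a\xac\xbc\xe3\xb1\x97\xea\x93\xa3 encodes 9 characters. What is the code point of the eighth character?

Offset 0: leading byte 0xF3 = 11110011 → 4-byte char #1 = F3 9C 9B 86.
Offset 4: leading byte 0xEE = 11101110 → 3-byte char #2 = EE B6 8B.
Offset 7: leading byte 0xE0 = 11100000 → 3-byte char #3 = E0 BD 99.
Offset 10: leading byte 0x32 = 00110010 → 1-byte char #4 = 32.
Offset 11: leading byte 0xEA = 11101010 → 3-byte char #5 = EA 98 80.
Offset 14: leading byte 0xC4 = 11000100 → 2-byte char #6 = C4 B2.
Offset 16: leading byte 0xF3 = 11110011 → 4-byte char #7 = F3 8A AC BC.
Offset 20: leading byte 0xE3 = 11100011 → 3-byte char #8 = E3 B1 97.
Leading byte 0xE3 = 11100011 matches 1110xxxx → 3-byte sequence.
Byte 1: 0xE3 = 11100011, payload 0011 (4 bits).
Byte 2: 0xB1 = 10110001 (10xxxxxx ✓), payload 110001.
Byte 3: 0x97 = 10010111 (10xxxxxx ✓), payload 010111.
Concatenate: 0011110001010111 = 0x3C57 (16 bits → U+3C57).

U+3C57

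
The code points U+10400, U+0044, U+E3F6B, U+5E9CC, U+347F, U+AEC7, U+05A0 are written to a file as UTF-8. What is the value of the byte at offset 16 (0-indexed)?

0xEA

U+10400 → 4-byte form F0 90 90 80 at offsets 0–3.
U+0044 → 1-byte form 44 at offsets 4–4.
U+E3F6B → 4-byte form F3 A3 BD AB at offsets 5–8.
U+5E9CC → 4-byte form F1 9E A7 8C at offsets 9–12.
U+347F → 3-byte form E3 91 BF at offsets 13–15.
U+AEC7 → 3-byte form EA BB 87 at offsets 16–18.
Offset 16 falls in char 6's range; it's byte 1 of EA BB 87 = 0xEA.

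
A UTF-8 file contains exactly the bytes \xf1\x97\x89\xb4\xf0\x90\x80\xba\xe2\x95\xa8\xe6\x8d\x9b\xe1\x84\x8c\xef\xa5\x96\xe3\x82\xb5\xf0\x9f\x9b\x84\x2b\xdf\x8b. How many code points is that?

10

Byte at offset 0: 0xF1 = 11110001 → 4-byte char (#1). Advance 4.
Byte at offset 4: 0xF0 = 11110000 → 4-byte char (#2). Advance 4.
Byte at offset 8: 0xE2 = 11100010 → 3-byte char (#3). Advance 3.
Byte at offset 11: 0xE6 = 11100110 → 3-byte char (#4). Advance 3.
Byte at offset 14: 0xE1 = 11100001 → 3-byte char (#5). Advance 3.
Byte at offset 17: 0xEF = 11101111 → 3-byte char (#6). Advance 3.
Byte at offset 20: 0xE3 = 11100011 → 3-byte char (#7). Advance 3.
Byte at offset 23: 0xF0 = 11110000 → 4-byte char (#8). Advance 4.
Byte at offset 27: 0x2B = 00101011 → 1-byte char (#9). Advance 1.
Byte at offset 28: 0xDF = 11011111 → 2-byte char (#10). Advance 2.
Reached end at offset 30 after 10 code points.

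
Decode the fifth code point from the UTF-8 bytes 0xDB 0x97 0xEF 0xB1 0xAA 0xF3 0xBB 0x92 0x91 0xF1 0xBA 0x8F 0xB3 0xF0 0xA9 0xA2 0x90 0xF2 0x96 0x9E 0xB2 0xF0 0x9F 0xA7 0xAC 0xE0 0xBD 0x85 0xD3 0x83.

Offset 0: leading byte 0xDB = 11011011 → 2-byte char #1 = DB 97.
Offset 2: leading byte 0xEF = 11101111 → 3-byte char #2 = EF B1 AA.
Offset 5: leading byte 0xF3 = 11110011 → 4-byte char #3 = F3 BB 92 91.
Offset 9: leading byte 0xF1 = 11110001 → 4-byte char #4 = F1 BA 8F B3.
Offset 13: leading byte 0xF0 = 11110000 → 4-byte char #5 = F0 A9 A2 90.
Leading byte 0xF0 = 11110000 matches 11110xxx → 4-byte sequence.
Byte 1: 0xF0 = 11110000, payload 000 (3 bits).
Byte 2: 0xA9 = 10101001 (10xxxxxx ✓), payload 101001.
Byte 3: 0xA2 = 10100010 (10xxxxxx ✓), payload 100010.
Byte 4: 0x90 = 10010000 (10xxxxxx ✓), payload 010000.
Concatenate: 000101001100010010000 = 0x29890 (21 bits → U+29890).

U+29890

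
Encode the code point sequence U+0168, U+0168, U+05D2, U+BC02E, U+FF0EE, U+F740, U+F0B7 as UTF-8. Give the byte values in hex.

C5 A8 C5 A8 D7 92 F2 BC 80 AE F3 BF 83 AE EF 9D 80 EF 82 B7

U+0168: 2-byte form → C5 A8.
U+0168: 2-byte form → C5 A8.
U+05D2: 2-byte form → D7 92.
U+BC02E: 4-byte form → F2 BC 80 AE.
U+FF0EE: 4-byte form → F3 BF 83 AE.
U+F740: 3-byte form → EF 9D 80.
U+F0B7: 3-byte form → EF 82 B7.
Concatenated (20 bytes): C5 A8 C5 A8 D7 92 F2 BC 80 AE F3 BF 83 AE EF 9D 80 EF 82 B7.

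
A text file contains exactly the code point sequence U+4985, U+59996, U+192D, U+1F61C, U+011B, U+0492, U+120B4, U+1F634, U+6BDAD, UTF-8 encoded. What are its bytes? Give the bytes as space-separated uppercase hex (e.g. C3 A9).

E4 A6 85 F1 99 A6 96 E1 A4 AD F0 9F 98 9C C4 9B D2 92 F0 92 82 B4 F0 9F 98 B4 F1 AB B6 AD

U+4985: 3-byte form → E4 A6 85.
U+59996: 4-byte form → F1 99 A6 96.
U+192D: 3-byte form → E1 A4 AD.
U+1F61C: 4-byte form → F0 9F 98 9C.
U+011B: 2-byte form → C4 9B.
U+0492: 2-byte form → D2 92.
U+120B4: 4-byte form → F0 92 82 B4.
U+1F634: 4-byte form → F0 9F 98 B4.
U+6BDAD: 4-byte form → F1 AB B6 AD.
Concatenated (30 bytes): E4 A6 85 F1 99 A6 96 E1 A4 AD F0 9F 98 9C C4 9B D2 92 F0 92 82 B4 F0 9F 98 B4 F1 AB B6 AD.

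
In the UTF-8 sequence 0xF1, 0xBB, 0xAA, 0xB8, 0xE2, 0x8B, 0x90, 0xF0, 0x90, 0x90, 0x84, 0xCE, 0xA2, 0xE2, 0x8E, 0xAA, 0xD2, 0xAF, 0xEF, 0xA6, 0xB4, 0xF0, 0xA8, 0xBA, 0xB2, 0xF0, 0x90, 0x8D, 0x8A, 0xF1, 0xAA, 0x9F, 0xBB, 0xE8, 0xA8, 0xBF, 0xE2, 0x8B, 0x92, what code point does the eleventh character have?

Offset 0: leading byte 0xF1 = 11110001 → 4-byte char #1 = F1 BB AA B8.
Offset 4: leading byte 0xE2 = 11100010 → 3-byte char #2 = E2 8B 90.
Offset 7: leading byte 0xF0 = 11110000 → 4-byte char #3 = F0 90 90 84.
Offset 11: leading byte 0xCE = 11001110 → 2-byte char #4 = CE A2.
Offset 13: leading byte 0xE2 = 11100010 → 3-byte char #5 = E2 8E AA.
Offset 16: leading byte 0xD2 = 11010010 → 2-byte char #6 = D2 AF.
Offset 18: leading byte 0xEF = 11101111 → 3-byte char #7 = EF A6 B4.
Offset 21: leading byte 0xF0 = 11110000 → 4-byte char #8 = F0 A8 BA B2.
Offset 25: leading byte 0xF0 = 11110000 → 4-byte char #9 = F0 90 8D 8A.
Offset 29: leading byte 0xF1 = 11110001 → 4-byte char #10 = F1 AA 9F BB.
Offset 33: leading byte 0xE8 = 11101000 → 3-byte char #11 = E8 A8 BF.
Leading byte 0xE8 = 11101000 matches 1110xxxx → 3-byte sequence.
Byte 1: 0xE8 = 11101000, payload 1000 (4 bits).
Byte 2: 0xA8 = 10101000 (10xxxxxx ✓), payload 101000.
Byte 3: 0xBF = 10111111 (10xxxxxx ✓), payload 111111.
Concatenate: 1000101000111111 = 0x8A3F (16 bits → U+8A3F).

U+8A3F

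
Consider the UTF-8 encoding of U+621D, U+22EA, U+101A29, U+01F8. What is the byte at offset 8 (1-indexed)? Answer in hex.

0x81

1-indexed offset 8 is 0-indexed offset 7.
U+621D → 3-byte form E6 88 9D at offsets 0–2.
U+22EA → 3-byte form E2 8B AA at offsets 3–5.
U+101A29 → 4-byte form F4 81 A8 A9 at offsets 6–9.
Offset 7 falls in char 3's range; it's byte 2 of F4 81 A8 A9 = 0x81.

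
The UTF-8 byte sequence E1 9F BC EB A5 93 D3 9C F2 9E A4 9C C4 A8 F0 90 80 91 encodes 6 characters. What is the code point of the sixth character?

U+10011

Offset 0: leading byte 0xE1 = 11100001 → 3-byte char #1 = E1 9F BC.
Offset 3: leading byte 0xEB = 11101011 → 3-byte char #2 = EB A5 93.
Offset 6: leading byte 0xD3 = 11010011 → 2-byte char #3 = D3 9C.
Offset 8: leading byte 0xF2 = 11110010 → 4-byte char #4 = F2 9E A4 9C.
Offset 12: leading byte 0xC4 = 11000100 → 2-byte char #5 = C4 A8.
Offset 14: leading byte 0xF0 = 11110000 → 4-byte char #6 = F0 90 80 91.
Leading byte 0xF0 = 11110000 matches 11110xxx → 4-byte sequence.
Byte 1: 0xF0 = 11110000, payload 000 (3 bits).
Byte 2: 0x90 = 10010000 (10xxxxxx ✓), payload 010000.
Byte 3: 0x80 = 10000000 (10xxxxxx ✓), payload 000000.
Byte 4: 0x91 = 10010001 (10xxxxxx ✓), payload 010001.
Concatenate: 000010000000000010001 = 0x10011 (21 bits → U+10011).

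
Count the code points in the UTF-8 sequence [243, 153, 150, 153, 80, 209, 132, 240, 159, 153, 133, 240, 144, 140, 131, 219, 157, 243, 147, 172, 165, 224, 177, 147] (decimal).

8

Byte at offset 0: 0xF3 = 11110011 → 4-byte char (#1). Advance 4.
Byte at offset 4: 0x50 = 01010000 → 1-byte char (#2). Advance 1.
Byte at offset 5: 0xD1 = 11010001 → 2-byte char (#3). Advance 2.
Byte at offset 7: 0xF0 = 11110000 → 4-byte char (#4). Advance 4.
Byte at offset 11: 0xF0 = 11110000 → 4-byte char (#5). Advance 4.
Byte at offset 15: 0xDB = 11011011 → 2-byte char (#6). Advance 2.
Byte at offset 17: 0xF3 = 11110011 → 4-byte char (#7). Advance 4.
Byte at offset 21: 0xE0 = 11100000 → 3-byte char (#8). Advance 3.
Reached end at offset 24 after 8 code points.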